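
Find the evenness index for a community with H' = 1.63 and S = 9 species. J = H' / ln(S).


ln(9) = 2.19722
J = H' / ln(S) = 1.63 / 2.19722 = 0.741847 ≈ 0.7418

0.7418


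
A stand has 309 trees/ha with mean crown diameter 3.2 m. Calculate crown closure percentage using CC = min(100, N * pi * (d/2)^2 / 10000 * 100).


(d/2)^2 = (3.2/2)^2 = 1.6^2 = 2.56
Crown area = 3.141593 * 2.56 = 8.04248 m^2
N * area / 10000 * 100 = 309 * 8.04248 / 10000 * 100 = 24.8513
CC = min(100, 24.8513) = 24.8513 ≈ 24.9%

24.9%


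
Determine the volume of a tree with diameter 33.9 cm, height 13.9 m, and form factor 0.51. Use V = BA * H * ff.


(D/200)^2 = (33.9/200)^2 = 0.1695^2 = 0.02873025
BA = 3.141593 * 0.02873025 = 0.0902588 m^2
V = 0.0902588 * 13.9 * 0.51 = 0.639845 ≈ 0.640 m^3

0.640 m^3


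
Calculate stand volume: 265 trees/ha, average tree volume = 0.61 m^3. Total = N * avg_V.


V_stand = 265 * 0.61 = 161.65 ≈ 161.7 m^3/ha

161.7 m^3/ha


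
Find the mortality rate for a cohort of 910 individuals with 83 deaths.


Mortality rate = 83 / 910 = 0.091209 ≈ 0.0912

0.0912


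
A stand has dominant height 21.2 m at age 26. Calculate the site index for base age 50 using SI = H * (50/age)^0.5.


50/26 = 1.92308
(1.92308)^0.5 = 1.38675
SI = 21.2 * 1.38675 = 29.3991 ≈ 29.4 m

29.4 m


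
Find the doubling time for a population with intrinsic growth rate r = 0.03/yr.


td = ln(2) / 0.03 = 0.693147 / 0.03 = 23.1049 ≈ 23.1 years

23.1 years


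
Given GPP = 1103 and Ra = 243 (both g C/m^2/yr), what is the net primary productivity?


NPP = GPP - Ra = 1103 - 243 = 860 g C/m^2/yr

860 g C/m^2/yr


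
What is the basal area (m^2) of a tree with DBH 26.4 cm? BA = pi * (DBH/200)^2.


D/200 = 26.4/200 = 0.132 m
(D/200)^2 = 0.132^2 = 0.017424
BA = 3.141593 * 0.017424 = 0.0547391 ≈ 0.0547 m^2

0.0547 m^2


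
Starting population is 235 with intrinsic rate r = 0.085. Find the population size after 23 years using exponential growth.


r*t = 0.085 * 23 = 1.955
exp(1.955) = 7.06392
N = 235 * 7.06392 = 1660.02 ≈ 1660

1660


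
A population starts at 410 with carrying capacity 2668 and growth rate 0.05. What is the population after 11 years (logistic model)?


(K - N0)/N0 = (2668 - 410)/410 = 2258/410 = 5.50732
r*t = 0.05 * 11 = 0.55; exp(-0.55) = 0.576950
5.50732 * 0.576950 = 3.17745
1 + 3.17745 = 4.17745
N = 2668 / 4.17745 = 638.667 ≈ 639

639


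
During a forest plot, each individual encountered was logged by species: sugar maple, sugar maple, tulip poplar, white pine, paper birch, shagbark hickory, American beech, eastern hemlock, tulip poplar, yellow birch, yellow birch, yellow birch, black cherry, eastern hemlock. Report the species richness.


Total individuals logged = 14
Distinct species (count of individuals): sugar maple (2), tulip poplar (2), white pine (1), paper birch (1), shagbark hickory (1), American beech (1), eastern hemlock (2), yellow birch (3), black cherry (1)
Species richness = number of distinct species = 9

9


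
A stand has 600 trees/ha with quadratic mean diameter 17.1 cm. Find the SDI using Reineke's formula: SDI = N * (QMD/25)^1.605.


QMD/25 = 17.1/25 = 0.684
(0.684)^1.605 = exp(1.605 * ln(0.684)) = exp(1.605 * (-0.379797)) = exp(-0.609574) = 0.543582
SDI = 600 * 0.543582 = 326.149 ≈ 326

326


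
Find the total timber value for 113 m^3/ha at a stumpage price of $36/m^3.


Value = 113 * 36 = $4068/ha

$4068/ha


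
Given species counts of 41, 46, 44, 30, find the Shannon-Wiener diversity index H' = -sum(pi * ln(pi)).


Total N = 41 + 46 + 44 + 30 = 161
Per-species terms:
  p = 41/161 = 0.254658; ln(p) = -1.367834; p*ln(p) = 0.254658 * (-1.367834) = -0.348330
  p = 46/161 = 0.285714; ln(p) = -1.252764; p*ln(p) = 0.285714 * (-1.252764) = -0.357932
  p = 44/161 = 0.273292; ln(p) = -1.297214; p*ln(p) = 0.273292 * (-1.297214) = -0.354518
  p = 30/161 = 0.186335; ln(p) = -1.680209; p*ln(p) = 0.186335 * (-1.680209) = -0.313082
sum(p*ln(p)) = (-0.348330) + (-0.357932) + (-0.354518) + (-0.313082) = -1.373862
H' = -(-1.373862) = 1.373862 ≈ 1.3739

1.3739


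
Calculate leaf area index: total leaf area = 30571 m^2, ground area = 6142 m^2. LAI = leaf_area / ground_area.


LAI = 30571 / 6142 = 4.9774 ≈ 4.98

4.98


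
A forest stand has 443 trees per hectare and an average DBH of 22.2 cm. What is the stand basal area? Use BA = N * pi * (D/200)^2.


(D/200)^2 = (22.2/200)^2 = 0.111^2 = 0.012321
Individual BA = 3.141593 * 0.012321 = 0.0387076 m^2
Stand BA = 443 * 0.0387076 = 17.1475 ≈ 17.15 m^2/ha

17.15 m^2/ha


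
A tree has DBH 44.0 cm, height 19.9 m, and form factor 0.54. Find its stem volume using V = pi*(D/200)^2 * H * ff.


(D/200)^2 = (44.0/200)^2 = 0.22^2 = 0.0484
BA = 3.141593 * 0.0484 = 0.152053 m^2
V = 0.152053 * 19.9 * 0.54 = 1.63396 ≈ 1.634 m^3

1.634 m^3


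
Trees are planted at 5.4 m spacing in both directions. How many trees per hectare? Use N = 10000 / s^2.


N = 10000 / 5.4^2 = 10000 / 29.16 = 342.936 ≈ 343 trees/ha

343 trees/ha


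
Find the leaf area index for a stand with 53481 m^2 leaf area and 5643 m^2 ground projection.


LAI = 53481 / 5643 = 9.4774 ≈ 9.48

9.48


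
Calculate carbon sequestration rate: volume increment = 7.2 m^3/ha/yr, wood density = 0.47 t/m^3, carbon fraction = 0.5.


C = 7.2 * 0.47 * 0.5 = 1.692 ≈ 1.69 t C/ha/yr

1.69 t C/ha/yr


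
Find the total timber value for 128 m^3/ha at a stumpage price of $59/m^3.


Value = 128 * 59 = $7552/ha

$7552/ha


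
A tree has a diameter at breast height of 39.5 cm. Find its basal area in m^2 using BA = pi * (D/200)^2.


D/200 = 39.5/200 = 0.1975 m
(D/200)^2 = 0.1975^2 = 0.03900625
BA = 3.141593 * 0.03900625 = 0.122542 ≈ 0.1225 m^2

0.1225 m^2


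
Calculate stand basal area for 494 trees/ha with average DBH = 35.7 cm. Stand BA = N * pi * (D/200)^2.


(D/200)^2 = (35.7/200)^2 = 0.1785^2 = 0.03186225
Individual BA = 3.141593 * 0.03186225 = 0.100098 m^2
Stand BA = 494 * 0.100098 = 49.4484 ≈ 49.45 m^2/ha

49.45 m^2/ha


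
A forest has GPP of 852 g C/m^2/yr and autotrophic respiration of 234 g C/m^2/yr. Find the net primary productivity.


NPP = GPP - Ra = 852 - 234 = 618 g C/m^2/yr

618 g C/m^2/yr


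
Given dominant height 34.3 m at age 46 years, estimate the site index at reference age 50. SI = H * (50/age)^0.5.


50/46 = 1.08696
(1.08696)^0.5 = 1.04257
SI = 34.3 * 1.04257 = 35.7602 ≈ 35.8 m

35.8 m


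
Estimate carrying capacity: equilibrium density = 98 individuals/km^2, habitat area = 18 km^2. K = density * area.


K = 98 * 18 = 1764 individuals

1764 individuals


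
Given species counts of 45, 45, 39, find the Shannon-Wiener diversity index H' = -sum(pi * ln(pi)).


Total N = 45 + 45 + 39 = 129
Per-species terms:
  p = 45/129 = 0.348837; ln(p) = -1.053151; p*ln(p) = 0.348837 * (-1.053151) = -0.367378
  p = 45/129 = 0.348837; ln(p) = -1.053151; p*ln(p) = 0.348837 * (-1.053151) = -0.367378
  p = 39/129 = 0.302326; ln(p) = -1.196249; p*ln(p) = 0.302326 * (-1.196249) = -0.361657
sum(p*ln(p)) = (-0.367378) + (-0.367378) + (-0.361657) = -1.096413
H' = -(-1.096413) = 1.096413 ≈ 1.0964

1.0964


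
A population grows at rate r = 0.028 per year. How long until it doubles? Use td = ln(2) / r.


td = ln(2) / 0.028 = 0.693147 / 0.028 = 24.7553 ≈ 24.8 years

24.8 years


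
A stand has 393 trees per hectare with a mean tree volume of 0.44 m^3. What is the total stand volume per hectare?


V_stand = 393 * 0.44 = 172.92 ≈ 172.9 m^3/ha

172.9 m^3/ha


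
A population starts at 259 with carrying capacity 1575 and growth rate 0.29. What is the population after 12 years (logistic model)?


(K - N0)/N0 = (1575 - 259)/259 = 1316/259 = 5.08108
r*t = 0.29 * 12 = 3.48; exp(-3.48) = 0.0308074
5.08108 * 0.0308074 = 0.156535
1 + 0.156535 = 1.15654
N = 1575 / 1.15654 = 1361.82 ≈ 1362

1362


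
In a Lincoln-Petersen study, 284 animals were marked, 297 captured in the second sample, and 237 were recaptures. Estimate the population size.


N = M * C / R = 284 * 297 / 237 = 84348 / 237 = 355.90 ≈ 356

356 individuals


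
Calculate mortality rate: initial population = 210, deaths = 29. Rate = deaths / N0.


Mortality rate = 29 / 210 = 0.138095 ≈ 0.1381

0.1381


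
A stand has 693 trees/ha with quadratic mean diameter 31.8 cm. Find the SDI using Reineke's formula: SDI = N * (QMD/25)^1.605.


QMD/25 = 31.8/25 = 1.272
(1.272)^1.605 = exp(1.605 * ln(1.272)) = exp(1.605 * 0.240590) = exp(0.386147) = 1.47130
SDI = 693 * 1.47130 = 1019.61 ≈ 1020

1020


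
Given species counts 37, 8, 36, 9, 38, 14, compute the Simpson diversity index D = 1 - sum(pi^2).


Total N = 37 + 8 + 36 + 9 + 38 + 14 = 142
Per-species terms:
  p = 37/142 = 0.260563; p^2 = 0.260563^2 = 0.067893
  p = 8/142 = 0.056338; p^2 = 0.056338^2 = 0.003174
  p = 36/142 = 0.253521; p^2 = 0.253521^2 = 0.064273
  p = 9/142 = 0.063380; p^2 = 0.063380^2 = 0.004017
  p = 38/142 = 0.267606; p^2 = 0.267606^2 = 0.071613
  p = 14/142 = 0.098592; p^2 = 0.098592^2 = 0.009720
sum(p^2) = 0.067893 + 0.003174 + 0.064273 + 0.004017 + 0.071613 + 0.009720 = 0.220690
D = 1 - 0.220690 = 0.779310 ≈ 0.7793

0.7793


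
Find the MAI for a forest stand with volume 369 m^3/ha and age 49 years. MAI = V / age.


MAI = 369 / 49 = 7.5306 ≈ 7.53 m^3/ha/yr

7.53 m^3/ha/yr


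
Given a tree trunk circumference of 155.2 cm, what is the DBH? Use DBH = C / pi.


DBH = C / pi = 155.2 / 3.141593 = 49.4017 ≈ 49.40 cm

49.40 cm


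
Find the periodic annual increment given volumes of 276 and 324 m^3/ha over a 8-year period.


PAI = (V2 - V1) / period = (324 - 276) / 8 = 48 / 8 = 6.00 m^3/ha/yr

6.00 m^3/ha/yr


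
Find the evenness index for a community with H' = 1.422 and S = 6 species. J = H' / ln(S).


ln(6) = 1.79176
J = H' / ln(S) = 1.422 / 1.79176 = 0.793633 ≈ 0.7936

0.7936


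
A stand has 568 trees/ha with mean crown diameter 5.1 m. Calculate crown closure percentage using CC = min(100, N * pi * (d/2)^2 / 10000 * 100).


(d/2)^2 = (5.1/2)^2 = 2.55^2 = 6.5025
Crown area = 3.141593 * 6.5025 = 20.4282 m^2
N * area / 10000 * 100 = 568 * 20.4282 / 10000 * 100 = 116.032
CC = min(100, 116.032) = 100%

100%


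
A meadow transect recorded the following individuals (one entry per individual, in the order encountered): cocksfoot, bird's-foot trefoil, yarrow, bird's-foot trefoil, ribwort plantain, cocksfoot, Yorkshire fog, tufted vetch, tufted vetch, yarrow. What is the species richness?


Total individuals logged = 10
Distinct species (count of individuals): cocksfoot (2), bird's-foot trefoil (2), yarrow (2), ribwort plantain (1), Yorkshire fog (1), tufted vetch (2)
Species richness = number of distinct species = 6

6


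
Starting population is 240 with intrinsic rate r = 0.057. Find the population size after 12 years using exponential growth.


r*t = 0.057 * 12 = 0.684
exp(0.684) = 1.98179
N = 240 * 1.98179 = 475.630 ≈ 476

476


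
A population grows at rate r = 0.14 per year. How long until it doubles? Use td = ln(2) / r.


td = ln(2) / 0.14 = 0.693147 / 0.14 = 4.95105 ≈ 5.0 years

5.0 years


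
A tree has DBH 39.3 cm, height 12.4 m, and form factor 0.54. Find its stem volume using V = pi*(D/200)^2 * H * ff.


(D/200)^2 = (39.3/200)^2 = 0.1965^2 = 0.03861225
BA = 3.141593 * 0.03861225 = 0.121304 m^2
V = 0.121304 * 12.4 * 0.54 = 0.812252 ≈ 0.812 m^3

0.812 m^3


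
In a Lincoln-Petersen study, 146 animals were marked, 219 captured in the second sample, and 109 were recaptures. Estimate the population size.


N = M * C / R = 146 * 219 / 109 = 31974 / 109 = 293.34 ≈ 293

293 individuals


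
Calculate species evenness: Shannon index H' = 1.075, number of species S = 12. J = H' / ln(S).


ln(12) = 2.48491
J = H' / ln(S) = 1.075 / 2.48491 = 0.432611 ≈ 0.4326

0.4326


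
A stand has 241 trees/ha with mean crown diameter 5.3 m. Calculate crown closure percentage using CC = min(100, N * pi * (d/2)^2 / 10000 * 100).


(d/2)^2 = (5.3/2)^2 = 2.65^2 = 7.0225
Crown area = 3.141593 * 7.0225 = 22.0618 m^2
N * area / 10000 * 100 = 241 * 22.0618 / 10000 * 100 = 53.1689
CC = min(100, 53.1689) = 53.1689 ≈ 53.2%

53.2%


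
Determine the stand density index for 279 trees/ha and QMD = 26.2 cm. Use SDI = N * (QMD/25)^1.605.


QMD/25 = 26.2/25 = 1.048
(1.048)^1.605 = exp(1.605 * ln(1.048)) = exp(1.605 * 0.0468836) = exp(0.0752482) = 1.07815
SDI = 279 * 1.07815 = 300.804 ≈ 301

301


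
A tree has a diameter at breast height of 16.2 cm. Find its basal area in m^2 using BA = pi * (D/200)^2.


D/200 = 16.2/200 = 0.081 m
(D/200)^2 = 0.081^2 = 0.006561
BA = 3.141593 * 0.006561 = 0.0206120 ≈ 0.0206 m^2

0.0206 m^2


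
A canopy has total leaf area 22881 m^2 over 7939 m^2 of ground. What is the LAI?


LAI = 22881 / 7939 = 2.8821 ≈ 2.88

2.88


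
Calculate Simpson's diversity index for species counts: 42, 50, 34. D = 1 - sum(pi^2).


Total N = 42 + 50 + 34 = 126
Per-species terms:
  p = 42/126 = 0.333333; p^2 = 0.333333^2 = 0.111111
  p = 50/126 = 0.396825; p^2 = 0.396825^2 = 0.157470
  p = 34/126 = 0.269841; p^2 = 0.269841^2 = 0.072814
sum(p^2) = 0.111111 + 0.157470 + 0.072814 = 0.341395
D = 1 - 0.341395 = 0.658605 ≈ 0.6586

0.6586


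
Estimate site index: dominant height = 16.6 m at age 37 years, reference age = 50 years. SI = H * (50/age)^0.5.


50/37 = 1.35135
(1.35135)^0.5 = 1.16248
SI = 16.6 * 1.16248 = 19.2972 ≈ 19.3 m

19.3 m


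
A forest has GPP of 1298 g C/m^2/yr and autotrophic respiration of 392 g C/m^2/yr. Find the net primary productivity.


NPP = GPP - Ra = 1298 - 392 = 906 g C/m^2/yr

906 g C/m^2/yr


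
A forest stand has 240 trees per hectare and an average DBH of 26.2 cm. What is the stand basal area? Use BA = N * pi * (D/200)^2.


(D/200)^2 = (26.2/200)^2 = 0.131^2 = 0.017161
Individual BA = 3.141593 * 0.017161 = 0.0539129 m^2
Stand BA = 240 * 0.0539129 = 12.9391 ≈ 12.94 m^2/ha

12.94 m^2/ha


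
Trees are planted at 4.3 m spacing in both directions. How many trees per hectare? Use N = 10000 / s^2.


N = 10000 / 4.3^2 = 10000 / 18.49 = 540.833 ≈ 541 trees/ha

541 trees/ha


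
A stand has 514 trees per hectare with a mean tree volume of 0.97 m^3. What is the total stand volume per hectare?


V_stand = 514 * 0.97 = 498.58 ≈ 498.6 m^3/ha

498.6 m^3/ha


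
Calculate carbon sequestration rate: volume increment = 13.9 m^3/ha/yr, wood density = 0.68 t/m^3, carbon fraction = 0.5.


C = 13.9 * 0.68 * 0.5 = 4.726 ≈ 4.73 t C/ha/yr

4.73 t C/ha/yr


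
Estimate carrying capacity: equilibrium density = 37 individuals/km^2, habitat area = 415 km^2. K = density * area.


K = 37 * 415 = 15355 individuals

15355 individuals


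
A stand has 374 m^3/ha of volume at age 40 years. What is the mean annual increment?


MAI = 374 / 40 = 9.35 m^3/ha/yr

9.35 m^3/ha/yr


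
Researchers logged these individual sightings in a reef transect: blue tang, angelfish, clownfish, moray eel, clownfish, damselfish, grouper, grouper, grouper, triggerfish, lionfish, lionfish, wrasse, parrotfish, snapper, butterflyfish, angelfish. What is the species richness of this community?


Total individuals logged = 17
Distinct species (count of individuals): blue tang (1), angelfish (2), clownfish (2), moray eel (1), damselfish (1), grouper (3), triggerfish (1), lionfish (2), wrasse (1), parrotfish (1), snapper (1), butterflyfish (1)
Species richness = number of distinct species = 12

12


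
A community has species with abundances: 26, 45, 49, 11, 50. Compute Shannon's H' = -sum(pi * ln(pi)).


Total N = 26 + 45 + 49 + 11 + 50 = 181
Per-species terms:
  p = 26/181 = 0.143646; ln(p) = -1.940403; p*ln(p) = 0.143646 * (-1.940403) = -0.278731
  p = 45/181 = 0.248619; ln(p) = -1.391834; p*ln(p) = 0.248619 * (-1.391834) = -0.346036
  p = 49/181 = 0.270718; ln(p) = -1.306678; p*ln(p) = 0.270718 * (-1.306678) = -0.353741
  p = 11/181 = 0.060773; ln(p) = -2.800610; p*ln(p) = 0.060773 * (-2.800610) = -0.170201
  p = 50/181 = 0.276243; ln(p) = -1.286474; p*ln(p) = 0.276243 * (-1.286474) = -0.355379
sum(p*ln(p)) = (-0.278731) + (-0.346036) + (-0.353741) + (-0.170201) + (-0.355379) = -1.504088
H' = -(-1.504088) = 1.504088 ≈ 1.5041

1.5041


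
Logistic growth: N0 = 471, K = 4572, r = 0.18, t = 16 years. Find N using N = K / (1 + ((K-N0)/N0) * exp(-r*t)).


(K - N0)/N0 = (4572 - 471)/471 = 4101/471 = 8.70701
r*t = 0.18 * 16 = 2.88; exp(-2.88) = 0.0561348
8.70701 * 0.0561348 = 0.488766
1 + 0.488766 = 1.48877
N = 4572 / 1.48877 = 3070.99 ≈ 3071

3071


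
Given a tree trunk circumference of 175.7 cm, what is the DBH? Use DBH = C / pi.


DBH = C / pi = 175.7 / 3.141593 = 55.9270 ≈ 55.93 cm

55.93 cm


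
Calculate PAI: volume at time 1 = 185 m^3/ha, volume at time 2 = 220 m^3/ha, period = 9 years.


PAI = (V2 - V1) / period = (220 - 185) / 9 = 35 / 9 = 3.8889 ≈ 3.89 m^3/ha/yr

3.89 m^3/ha/yr


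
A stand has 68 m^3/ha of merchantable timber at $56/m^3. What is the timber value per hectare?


Value = 68 * 56 = $3808/ha

$3808/ha


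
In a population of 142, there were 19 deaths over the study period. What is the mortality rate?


Mortality rate = 19 / 142 = 0.133803 ≈ 0.1338

0.1338


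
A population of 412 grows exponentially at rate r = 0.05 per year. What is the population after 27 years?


r*t = 0.05 * 27 = 1.35
exp(1.35) = 3.85743
N = 412 * 3.85743 = 1589.26 ≈ 1589

1589


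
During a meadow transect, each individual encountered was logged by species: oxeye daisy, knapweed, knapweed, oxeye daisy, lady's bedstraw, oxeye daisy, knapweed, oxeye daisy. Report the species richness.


Total individuals logged = 8
Distinct species (count of individuals): oxeye daisy (4), knapweed (3), lady's bedstraw (1)
Species richness = number of distinct species = 3

3


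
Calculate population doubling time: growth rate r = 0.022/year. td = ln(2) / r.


td = ln(2) / 0.022 = 0.693147 / 0.022 = 31.5067 ≈ 31.5 years

31.5 years


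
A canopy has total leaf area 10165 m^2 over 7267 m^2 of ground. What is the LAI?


LAI = 10165 / 7267 = 1.3988 ≈ 1.40

1.40


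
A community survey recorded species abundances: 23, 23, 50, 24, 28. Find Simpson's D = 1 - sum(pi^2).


Total N = 23 + 23 + 50 + 24 + 28 = 148
Per-species terms:
  p = 23/148 = 0.155405; p^2 = 0.155405^2 = 0.024151
  p = 23/148 = 0.155405; p^2 = 0.155405^2 = 0.024151
  p = 50/148 = 0.337838; p^2 = 0.337838^2 = 0.114135
  p = 24/148 = 0.162162; p^2 = 0.162162^2 = 0.026297
  p = 28/148 = 0.189189; p^2 = 0.189189^2 = 0.035792
sum(p^2) = 0.024151 + 0.024151 + 0.114135 + 0.026297 + 0.035792 = 0.224526
D = 1 - 0.224526 = 0.775474 ≈ 0.7755

0.7755


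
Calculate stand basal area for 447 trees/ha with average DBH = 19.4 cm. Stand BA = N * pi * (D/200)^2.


(D/200)^2 = (19.4/200)^2 = 0.097^2 = 0.009409
Individual BA = 3.141593 * 0.009409 = 0.0295592 m^2
Stand BA = 447 * 0.0295592 = 13.2130 ≈ 13.21 m^2/ha

13.21 m^2/ha


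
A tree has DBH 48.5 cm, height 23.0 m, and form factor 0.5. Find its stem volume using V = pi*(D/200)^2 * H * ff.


(D/200)^2 = (48.5/200)^2 = 0.2425^2 = 0.05880625
BA = 3.141593 * 0.05880625 = 0.184745 m^2
V = 0.184745 * 23.0 * 0.5 = 2.12457 ≈ 2.125 m^3

2.125 m^3


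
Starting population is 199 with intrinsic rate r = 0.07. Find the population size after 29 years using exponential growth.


r*t = 0.07 * 29 = 2.03
exp(2.03) = 7.61409
N = 199 * 7.61409 = 1515.20 ≈ 1515

1515


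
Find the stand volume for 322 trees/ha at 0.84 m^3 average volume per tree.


V_stand = 322 * 0.84 = 270.48 ≈ 270.5 m^3/ha

270.5 m^3/ha


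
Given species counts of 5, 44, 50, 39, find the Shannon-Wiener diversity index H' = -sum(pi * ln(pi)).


Total N = 5 + 44 + 50 + 39 = 138
Per-species terms:
  p = 5/138 = 0.036232; ln(p) = -3.317813; p*ln(p) = 0.036232 * (-3.317813) = -0.120211
  p = 44/138 = 0.318841; ln(p) = -1.143063; p*ln(p) = 0.318841 * (-1.143063) = -0.364455
  p = 50/138 = 0.362319; ln(p) = -1.015230; p*ln(p) = 0.362319 * (-1.015230) = -0.367837
  p = 39/138 = 0.282609; ln(p) = -1.263691; p*ln(p) = 0.282609 * (-1.263691) = -0.357130
sum(p*ln(p)) = (-0.120211) + (-0.364455) + (-0.367837) + (-0.357130) = -1.209633
H' = -(-1.209633) = 1.209633 ≈ 1.2096

1.2096


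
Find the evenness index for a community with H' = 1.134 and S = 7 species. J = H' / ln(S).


ln(7) = 1.94591
J = H' / ln(S) = 1.134 / 1.94591 = 0.582761 ≈ 0.5828

0.5828


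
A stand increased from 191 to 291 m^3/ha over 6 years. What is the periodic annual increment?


PAI = (V2 - V1) / period = (291 - 191) / 6 = 100 / 6 = 16.6667 ≈ 16.67 m^3/ha/yr

16.67 m^3/ha/yr


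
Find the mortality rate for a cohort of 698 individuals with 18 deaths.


Mortality rate = 18 / 698 = 0.025788 ≈ 0.0258

0.0258


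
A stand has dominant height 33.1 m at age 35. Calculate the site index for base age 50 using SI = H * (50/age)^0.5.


50/35 = 1.42857
(1.42857)^0.5 = 1.19523
SI = 33.1 * 1.19523 = 39.5621 ≈ 39.6 m

39.6 m


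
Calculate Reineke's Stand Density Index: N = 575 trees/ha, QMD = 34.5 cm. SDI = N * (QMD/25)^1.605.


QMD/25 = 34.5/25 = 1.38
(1.38)^1.605 = exp(1.605 * ln(1.38)) = exp(1.605 * 0.322083) = exp(0.516943) = 1.67689
SDI = 575 * 1.67689 = 964.212 ≈ 964

964


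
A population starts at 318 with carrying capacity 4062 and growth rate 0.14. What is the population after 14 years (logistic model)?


(K - N0)/N0 = (4062 - 318)/318 = 3744/318 = 11.7736
r*t = 0.14 * 14 = 1.96; exp(-1.96) = 0.140858
11.7736 * 0.140858 = 1.65841
1 + 1.65841 = 2.65841
N = 4062 / 2.65841 = 1527.98 ≈ 1528

1528


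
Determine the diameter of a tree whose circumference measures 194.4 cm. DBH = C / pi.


DBH = C / pi = 194.4 / 3.141593 = 61.8794 ≈ 61.88 cm

61.88 cm


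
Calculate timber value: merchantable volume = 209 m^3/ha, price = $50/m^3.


Value = 209 * 50 = $10450/ha

$10450/ha


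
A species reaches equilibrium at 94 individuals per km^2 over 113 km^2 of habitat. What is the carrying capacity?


K = 94 * 113 = 10622 individuals

10622 individuals


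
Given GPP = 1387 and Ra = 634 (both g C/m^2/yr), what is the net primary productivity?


NPP = GPP - Ra = 1387 - 634 = 753 g C/m^2/yr

753 g C/m^2/yr


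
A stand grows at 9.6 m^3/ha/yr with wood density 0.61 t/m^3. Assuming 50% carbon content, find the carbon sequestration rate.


C = 9.6 * 0.61 * 0.5 = 2.928 ≈ 2.93 t C/ha/yr

2.93 t C/ha/yr


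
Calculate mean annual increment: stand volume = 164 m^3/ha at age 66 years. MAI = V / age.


MAI = 164 / 66 = 2.4848 ≈ 2.48 m^3/ha/yr

2.48 m^3/ha/yr


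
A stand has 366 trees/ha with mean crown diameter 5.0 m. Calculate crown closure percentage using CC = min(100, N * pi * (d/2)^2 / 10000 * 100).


(d/2)^2 = (5.0/2)^2 = 2.5^2 = 6.25
Crown area = 3.141593 * 6.25 = 19.6350 m^2
N * area / 10000 * 100 = 366 * 19.6350 / 10000 * 100 = 71.8641
CC = min(100, 71.8641) = 71.8641 ≈ 71.9%

71.9%


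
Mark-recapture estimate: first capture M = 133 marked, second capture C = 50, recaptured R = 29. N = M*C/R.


N = M * C / R = 133 * 50 / 29 = 6650 / 29 = 229.31 ≈ 229

229 individuals


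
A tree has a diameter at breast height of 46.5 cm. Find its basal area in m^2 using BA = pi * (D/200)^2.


D/200 = 46.5/200 = 0.2325 m
(D/200)^2 = 0.2325^2 = 0.05405625
BA = 3.141593 * 0.05405625 = 0.169823 ≈ 0.1698 m^2

0.1698 m^2


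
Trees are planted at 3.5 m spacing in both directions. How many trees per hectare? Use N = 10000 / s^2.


N = 10000 / 3.5^2 = 10000 / 12.25 = 816.327 ≈ 816 trees/ha

816 trees/ha


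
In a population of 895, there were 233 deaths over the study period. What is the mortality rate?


Mortality rate = 233 / 895 = 0.260335 ≈ 0.2603

0.2603


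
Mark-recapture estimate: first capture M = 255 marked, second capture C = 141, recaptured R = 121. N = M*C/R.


N = M * C / R = 255 * 141 / 121 = 35955 / 121 = 297.15 ≈ 297

297 individuals


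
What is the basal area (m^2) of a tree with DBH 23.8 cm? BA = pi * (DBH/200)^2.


D/200 = 23.8/200 = 0.119 m
(D/200)^2 = 0.119^2 = 0.014161
BA = 3.141593 * 0.014161 = 0.0444881 ≈ 0.0445 m^2

0.0445 m^2


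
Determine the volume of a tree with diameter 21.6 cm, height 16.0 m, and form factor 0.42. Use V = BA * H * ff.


(D/200)^2 = (21.6/200)^2 = 0.108^2 = 0.011664
BA = 3.141593 * 0.011664 = 0.0366435 m^2
V = 0.0366435 * 16.0 * 0.42 = 0.246244 ≈ 0.246 m^3

0.246 m^3


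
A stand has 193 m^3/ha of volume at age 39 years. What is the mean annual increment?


MAI = 193 / 39 = 4.9487 ≈ 4.95 m^3/ha/yr

4.95 m^3/ha/yr


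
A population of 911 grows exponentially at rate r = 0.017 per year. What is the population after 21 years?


r*t = 0.017 * 21 = 0.357
exp(0.357) = 1.42904
N = 911 * 1.42904 = 1301.86 ≈ 1302

1302


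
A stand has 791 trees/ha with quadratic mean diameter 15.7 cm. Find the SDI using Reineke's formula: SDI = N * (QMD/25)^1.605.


QMD/25 = 15.7/25 = 0.628
(0.628)^1.605 = exp(1.605 * ln(0.628)) = exp(1.605 * (-0.465215)) = exp(-0.746670) = 0.473942
SDI = 791 * 0.473942 = 374.888 ≈ 375

375


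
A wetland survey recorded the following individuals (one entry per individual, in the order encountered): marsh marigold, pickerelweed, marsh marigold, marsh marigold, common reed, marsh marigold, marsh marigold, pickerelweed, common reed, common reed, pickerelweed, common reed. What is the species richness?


Total individuals logged = 12
Distinct species (count of individuals): marsh marigold (5), pickerelweed (3), common reed (4)
Species richness = number of distinct species = 3

3


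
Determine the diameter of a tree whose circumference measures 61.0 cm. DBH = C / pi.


DBH = C / pi = 61.0 / 3.141593 = 19.4169 ≈ 19.42 cm

19.42 cm


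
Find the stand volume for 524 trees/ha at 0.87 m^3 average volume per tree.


V_stand = 524 * 0.87 = 455.88 ≈ 455.9 m^3/ha

455.9 m^3/ha


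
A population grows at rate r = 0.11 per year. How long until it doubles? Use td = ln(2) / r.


td = ln(2) / 0.11 = 0.693147 / 0.11 = 6.30134 ≈ 6.3 years

6.3 years


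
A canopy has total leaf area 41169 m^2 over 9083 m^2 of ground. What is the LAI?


LAI = 41169 / 9083 = 4.5325 ≈ 4.53

4.53


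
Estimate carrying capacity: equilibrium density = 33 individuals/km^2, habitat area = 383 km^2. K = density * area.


K = 33 * 383 = 12639 individuals

12639 individuals


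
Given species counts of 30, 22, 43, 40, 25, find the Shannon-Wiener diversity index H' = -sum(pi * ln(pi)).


Total N = 30 + 22 + 43 + 40 + 25 = 160
Per-species terms:
  p = 30/160 = 0.187500; ln(p) = -1.673976; p*ln(p) = 0.187500 * (-1.673976) = -0.313871
  p = 22/160 = 0.137500; ln(p) = -1.984131; p*ln(p) = 0.137500 * (-1.984131) = -0.272818
  p = 43/160 = 0.268750; ln(p) = -1.313974; p*ln(p) = 0.268750 * (-1.313974) = -0.353131
  p = 40/160 = 0.250000; ln(p) = -1.386294; p*ln(p) = 0.250000 * (-1.386294) = -0.346574
  p = 25/160 = 0.156250; ln(p) = -1.856298; p*ln(p) = 0.156250 * (-1.856298) = -0.290047
sum(p*ln(p)) = (-0.313871) + (-0.272818) + (-0.353131) + (-0.346574) + (-0.290047) = -1.576441
H' = -(-1.576441) = 1.576441 ≈ 1.5764

1.5764


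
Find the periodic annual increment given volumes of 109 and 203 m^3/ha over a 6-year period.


PAI = (V2 - V1) / period = (203 - 109) / 6 = 94 / 6 = 15.6667 ≈ 15.67 m^3/ha/yr

15.67 m^3/ha/yr


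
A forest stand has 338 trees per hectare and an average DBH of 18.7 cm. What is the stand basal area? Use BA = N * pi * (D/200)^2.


(D/200)^2 = (18.7/200)^2 = 0.0935^2 = 0.00874225
Individual BA = 3.141593 * 0.00874225 = 0.0274646 m^2
Stand BA = 338 * 0.0274646 = 9.28303 ≈ 9.28 m^2/ha

9.28 m^2/ha


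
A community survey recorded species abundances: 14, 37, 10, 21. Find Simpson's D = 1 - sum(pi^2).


Total N = 14 + 37 + 10 + 21 = 82
Per-species terms:
  p = 14/82 = 0.170732; p^2 = 0.170732^2 = 0.029149
  p = 37/82 = 0.451220; p^2 = 0.451220^2 = 0.203599
  p = 10/82 = 0.121951; p^2 = 0.121951^2 = 0.014872
  p = 21/82 = 0.256098; p^2 = 0.256098^2 = 0.065586
sum(p^2) = 0.029149 + 0.203599 + 0.014872 + 0.065586 = 0.313206
D = 1 - 0.313206 = 0.686794 ≈ 0.6868

0.6868


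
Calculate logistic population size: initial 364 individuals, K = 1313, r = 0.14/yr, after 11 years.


(K - N0)/N0 = (1313 - 364)/364 = 949/364 = 2.60714
r*t = 0.14 * 11 = 1.54; exp(-1.54) = 0.214381
2.60714 * 0.214381 = 0.558921
1 + 0.558921 = 1.55892
N = 1313 / 1.55892 = 842.250 ≈ 842

842


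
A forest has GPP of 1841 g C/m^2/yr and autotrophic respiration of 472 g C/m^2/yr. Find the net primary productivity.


NPP = GPP - Ra = 1841 - 472 = 1369 g C/m^2/yr

1369 g C/m^2/yr


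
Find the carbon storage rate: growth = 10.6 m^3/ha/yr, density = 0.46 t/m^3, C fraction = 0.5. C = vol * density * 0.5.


C = 10.6 * 0.46 * 0.5 = 2.438 ≈ 2.44 t C/ha/yr

2.44 t C/ha/yr


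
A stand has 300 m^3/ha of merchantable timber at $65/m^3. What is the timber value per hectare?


Value = 300 * 65 = $19500/ha

$19500/ha


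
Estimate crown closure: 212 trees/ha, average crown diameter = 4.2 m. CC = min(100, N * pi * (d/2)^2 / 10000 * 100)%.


(d/2)^2 = (4.2/2)^2 = 2.1^2 = 4.41
Crown area = 3.141593 * 4.41 = 13.8544 m^2
N * area / 10000 * 100 = 212 * 13.8544 / 10000 * 100 = 29.3713
CC = min(100, 29.3713) = 29.3713 ≈ 29.4%

29.4%


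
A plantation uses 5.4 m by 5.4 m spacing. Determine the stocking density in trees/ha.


N = 10000 / 5.4^2 = 10000 / 29.16 = 342.936 ≈ 343 trees/ha

343 trees/ha


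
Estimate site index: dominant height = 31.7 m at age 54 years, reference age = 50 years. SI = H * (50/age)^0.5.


50/54 = 0.925926
(0.925926)^0.5 = 0.962250
SI = 31.7 * 0.962250 = 30.5033 ≈ 30.5 m

30.5 m


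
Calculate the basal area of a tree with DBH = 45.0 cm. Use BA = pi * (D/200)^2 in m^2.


D/200 = 45.0/200 = 0.225 m
(D/200)^2 = 0.225^2 = 0.050625
BA = 3.141593 * 0.050625 = 0.159043 ≈ 0.1590 m^2

0.1590 m^2


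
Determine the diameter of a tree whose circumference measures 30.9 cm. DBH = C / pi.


DBH = C / pi = 30.9 / 3.141593 = 9.83577 ≈ 9.84 cm

9.84 cm


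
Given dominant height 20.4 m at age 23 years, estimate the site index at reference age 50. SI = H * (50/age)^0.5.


50/23 = 2.17391
(2.17391)^0.5 = 1.47442
SI = 20.4 * 1.47442 = 30.0782 ≈ 30.1 m

30.1 m


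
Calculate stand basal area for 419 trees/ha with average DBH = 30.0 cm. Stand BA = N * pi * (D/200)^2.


(D/200)^2 = (30.0/200)^2 = 0.15^2 = 0.0225
Individual BA = 3.141593 * 0.0225 = 0.0706858 m^2
Stand BA = 419 * 0.0706858 = 29.6174 ≈ 29.62 m^2/ha

29.62 m^2/ha


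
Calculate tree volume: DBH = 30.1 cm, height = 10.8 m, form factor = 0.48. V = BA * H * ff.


(D/200)^2 = (30.1/200)^2 = 0.1505^2 = 0.02265025
BA = 3.141593 * 0.02265025 = 0.0711579 m^2
V = 0.0711579 * 10.8 * 0.48 = 0.368883 ≈ 0.369 m^3

0.369 m^3


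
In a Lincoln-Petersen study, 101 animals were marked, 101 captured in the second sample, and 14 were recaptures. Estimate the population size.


N = M * C / R = 101 * 101 / 14 = 10201 / 14 = 728.64 ≈ 729

729 individuals


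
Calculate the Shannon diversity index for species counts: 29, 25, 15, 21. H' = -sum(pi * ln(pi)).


Total N = 29 + 25 + 15 + 21 = 90
Per-species terms:
  p = 29/90 = 0.322222; ln(p) = -1.132515; p*ln(p) = 0.322222 * (-1.132515) = -0.364921
  p = 25/90 = 0.277778; ln(p) = -1.280933; p*ln(p) = 0.277778 * (-1.280933) = -0.355815
  p = 15/90 = 0.166667; ln(p) = -1.791757; p*ln(p) = 0.166667 * (-1.791757) = -0.298627
  p = 21/90 = 0.233333; ln(p) = -1.455289; p*ln(p) = 0.233333 * (-1.455289) = -0.339567
sum(p*ln(p)) = (-0.364921) + (-0.355815) + (-0.298627) + (-0.339567) = -1.358930
H' = -(-1.358930) = 1.358930 ≈ 1.3589

1.3589


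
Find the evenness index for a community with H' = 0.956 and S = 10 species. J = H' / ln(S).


ln(10) = 2.30259
J = H' / ln(S) = 0.956 / 2.30259 = 0.415185 ≈ 0.4152

0.4152


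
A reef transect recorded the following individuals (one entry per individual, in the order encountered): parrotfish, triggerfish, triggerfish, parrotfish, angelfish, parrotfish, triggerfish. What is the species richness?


Total individuals logged = 7
Distinct species (count of individuals): parrotfish (3), triggerfish (3), angelfish (1)
Species richness = number of distinct species = 3

3


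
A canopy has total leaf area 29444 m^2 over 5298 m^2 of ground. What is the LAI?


LAI = 29444 / 5298 = 5.5576 ≈ 5.56

5.56


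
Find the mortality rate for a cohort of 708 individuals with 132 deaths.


Mortality rate = 132 / 708 = 0.186441 ≈ 0.1864

0.1864


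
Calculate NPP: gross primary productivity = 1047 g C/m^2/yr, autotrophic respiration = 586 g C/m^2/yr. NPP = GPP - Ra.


NPP = GPP - Ra = 1047 - 586 = 461 g C/m^2/yr

461 g C/m^2/yr


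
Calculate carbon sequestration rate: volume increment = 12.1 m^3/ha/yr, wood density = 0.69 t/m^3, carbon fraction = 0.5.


C = 12.1 * 0.69 * 0.5 = 4.1745 ≈ 4.17 t C/ha/yr

4.17 t C/ha/yr


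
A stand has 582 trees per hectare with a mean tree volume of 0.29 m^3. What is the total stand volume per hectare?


V_stand = 582 * 0.29 = 168.78 ≈ 168.8 m^3/ha

168.8 m^3/ha


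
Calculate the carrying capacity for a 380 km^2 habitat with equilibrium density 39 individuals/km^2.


K = 39 * 380 = 14820 individuals

14820 individuals


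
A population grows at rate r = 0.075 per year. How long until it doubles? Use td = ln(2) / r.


td = ln(2) / 0.075 = 0.693147 / 0.075 = 9.24196 ≈ 9.2 years

9.2 years


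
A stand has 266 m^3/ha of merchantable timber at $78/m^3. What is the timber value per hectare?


Value = 266 * 78 = $20748/ha

$20748/ha


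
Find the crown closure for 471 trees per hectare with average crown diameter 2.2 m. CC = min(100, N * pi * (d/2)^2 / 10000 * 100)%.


(d/2)^2 = (2.2/2)^2 = 1.1^2 = 1.21
Crown area = 3.141593 * 1.21 = 3.80133 m^2
N * area / 10000 * 100 = 471 * 3.80133 / 10000 * 100 = 17.9043
CC = min(100, 17.9043) = 17.9043 ≈ 17.9%

17.9%


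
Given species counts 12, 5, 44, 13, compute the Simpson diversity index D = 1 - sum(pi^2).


Total N = 12 + 5 + 44 + 13 = 74
Per-species terms:
  p = 12/74 = 0.162162; p^2 = 0.162162^2 = 0.026297
  p = 5/74 = 0.067568; p^2 = 0.067568^2 = 0.004565
  p = 44/74 = 0.594595; p^2 = 0.594595^2 = 0.353543
  p = 13/74 = 0.175676; p^2 = 0.175676^2 = 0.030862
sum(p^2) = 0.026297 + 0.004565 + 0.353543 + 0.030862 = 0.415267
D = 1 - 0.415267 = 0.584733 ≈ 0.5847

0.5847


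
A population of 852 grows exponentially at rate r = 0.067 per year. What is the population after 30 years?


r*t = 0.067 * 30 = 2.01
exp(2.01) = 7.46332
N = 852 * 7.46332 = 6358.75 ≈ 6359

6359


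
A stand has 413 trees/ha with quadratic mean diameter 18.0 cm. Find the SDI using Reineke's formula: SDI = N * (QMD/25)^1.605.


QMD/25 = 18.0/25 = 0.72
(0.72)^1.605 = exp(1.605 * ln(0.72)) = exp(1.605 * (-0.328504)) = exp(-0.527249) = 0.590226
SDI = 413 * 0.590226 = 243.763 ≈ 244

244


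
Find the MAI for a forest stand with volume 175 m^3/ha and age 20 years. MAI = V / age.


MAI = 175 / 20 = 8.75 m^3/ha/yr

8.75 m^3/ha/yr


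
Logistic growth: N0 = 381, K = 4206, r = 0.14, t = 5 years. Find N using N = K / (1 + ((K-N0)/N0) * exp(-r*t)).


(K - N0)/N0 = (4206 - 381)/381 = 3825/381 = 10.0394
r*t = 0.14 * 5 = 0.7; exp(-0.7) = 0.496585
10.0394 * 0.496585 = 4.98542
1 + 4.98542 = 5.98542
N = 4206 / 5.98542 = 702.708 ≈ 703

703


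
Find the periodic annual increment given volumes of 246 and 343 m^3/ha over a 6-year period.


PAI = (V2 - V1) / period = (343 - 246) / 6 = 97 / 6 = 16.1667 ≈ 16.17 m^3/ha/yr

16.17 m^3/ha/yr


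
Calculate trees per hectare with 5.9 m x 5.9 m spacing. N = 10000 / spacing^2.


N = 10000 / 5.9^2 = 10000 / 34.81 = 287.274 ≈ 287 trees/ha

287 trees/ha


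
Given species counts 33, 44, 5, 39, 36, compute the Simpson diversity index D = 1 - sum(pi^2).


Total N = 33 + 44 + 5 + 39 + 36 = 157
Per-species terms:
  p = 33/157 = 0.210191; p^2 = 0.210191^2 = 0.044180
  p = 44/157 = 0.280255; p^2 = 0.280255^2 = 0.078543
  p = 5/157 = 0.031847; p^2 = 0.031847^2 = 0.001014
  p = 39/157 = 0.248408; p^2 = 0.248408^2 = 0.061707
  p = 36/157 = 0.229299; p^2 = 0.229299^2 = 0.052578
sum(p^2) = 0.044180 + 0.078543 + 0.001014 + 0.061707 + 0.052578 = 0.238022
D = 1 - 0.238022 = 0.761978 ≈ 0.7620

0.7620


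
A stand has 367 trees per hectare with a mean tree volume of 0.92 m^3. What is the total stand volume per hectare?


V_stand = 367 * 0.92 = 337.64 ≈ 337.6 m^3/ha

337.6 m^3/ha


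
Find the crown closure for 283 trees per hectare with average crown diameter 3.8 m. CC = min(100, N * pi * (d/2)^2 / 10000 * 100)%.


(d/2)^2 = (3.8/2)^2 = 1.9^2 = 3.61
Crown area = 3.141593 * 3.61 = 11.3412 m^2
N * area / 10000 * 100 = 283 * 11.3412 / 10000 * 100 = 32.0956
CC = min(100, 32.0956) = 32.0956 ≈ 32.1%

32.1%


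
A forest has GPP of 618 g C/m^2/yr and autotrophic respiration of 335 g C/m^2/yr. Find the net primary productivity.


NPP = GPP - Ra = 618 - 335 = 283 g C/m^2/yr

283 g C/m^2/yr


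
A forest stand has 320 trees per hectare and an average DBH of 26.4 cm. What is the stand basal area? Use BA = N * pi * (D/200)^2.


(D/200)^2 = (26.4/200)^2 = 0.132^2 = 0.017424
Individual BA = 3.141593 * 0.017424 = 0.0547391 m^2
Stand BA = 320 * 0.0547391 = 17.5165 ≈ 17.52 m^2/ha

17.52 m^2/ha


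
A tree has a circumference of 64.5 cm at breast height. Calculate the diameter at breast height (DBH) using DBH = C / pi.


DBH = C / pi = 64.5 / 3.141593 = 20.5310 ≈ 20.53 cm

20.53 cm


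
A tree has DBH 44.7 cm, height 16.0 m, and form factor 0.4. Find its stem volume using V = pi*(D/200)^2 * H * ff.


(D/200)^2 = (44.7/200)^2 = 0.2235^2 = 0.04995225
BA = 3.141593 * 0.04995225 = 0.156930 m^2
V = 0.156930 * 16.0 * 0.4 = 1.00435 ≈ 1.004 m^3

1.004 m^3


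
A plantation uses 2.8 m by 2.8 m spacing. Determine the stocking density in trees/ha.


N = 10000 / 2.8^2 = 10000 / 7.84 = 1275.51 ≈ 1276 trees/ha

1276 trees/ha


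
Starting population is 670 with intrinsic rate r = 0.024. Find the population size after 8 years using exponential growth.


r*t = 0.024 * 8 = 0.192
exp(0.192) = 1.21167
N = 670 * 1.21167 = 811.819 ≈ 812

812


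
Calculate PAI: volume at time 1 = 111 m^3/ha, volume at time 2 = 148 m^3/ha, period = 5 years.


PAI = (V2 - V1) / period = (148 - 111) / 5 = 37 / 5 = 7.40 m^3/ha/yr

7.40 m^3/ha/yr


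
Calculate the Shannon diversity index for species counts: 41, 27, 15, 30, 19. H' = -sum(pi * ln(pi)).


Total N = 41 + 27 + 15 + 30 + 19 = 132
Per-species terms:
  p = 41/132 = 0.310606; ln(p) = -1.169230; p*ln(p) = 0.310606 * (-1.169230) = -0.363170
  p = 27/132 = 0.204545; ln(p) = -1.586967; p*ln(p) = 0.204545 * (-1.586967) = -0.324606
  p = 15/132 = 0.113636; ln(p) = -2.174755; p*ln(p) = 0.113636 * (-2.174755) = -0.247130
  p = 30/132 = 0.227273; ln(p) = -1.481603; p*ln(p) = 0.227273 * (-1.481603) = -0.336728
  p = 19/132 = 0.143939; ln(p) = -1.938366; p*ln(p) = 0.143939 * (-1.938366) = -0.279006
sum(p*ln(p)) = (-0.363170) + (-0.324606) + (-0.247130) + (-0.336728) + (-0.279006) = -1.550640
H' = -(-1.550640) = 1.550640 ≈ 1.5506

1.5506


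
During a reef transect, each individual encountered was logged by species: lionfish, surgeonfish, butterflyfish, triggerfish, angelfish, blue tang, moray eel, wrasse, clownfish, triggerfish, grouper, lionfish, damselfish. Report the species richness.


Total individuals logged = 13
Distinct species (count of individuals): lionfish (2), surgeonfish (1), butterflyfish (1), triggerfish (2), angelfish (1), blue tang (1), moray eel (1), wrasse (1), clownfish (1), grouper (1), damselfish (1)
Species richness = number of distinct species = 11

11
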